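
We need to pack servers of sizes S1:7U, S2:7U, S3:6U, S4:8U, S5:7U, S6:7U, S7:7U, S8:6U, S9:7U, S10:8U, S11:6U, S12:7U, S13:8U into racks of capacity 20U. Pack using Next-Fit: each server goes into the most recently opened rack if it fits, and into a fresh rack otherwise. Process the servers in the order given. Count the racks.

6

S1 (7U) → rack 1 (remaining 13U)
S2 (7U) → rack 1 (remaining 6U)
S3 (6U) → rack 1 (remaining 0U)
S4 (8U) → rack 2 (remaining 12U)
S5 (7U) → rack 2 (remaining 5U)
S6 (7U) → rack 3 (remaining 13U)
S7 (7U) → rack 3 (remaining 6U)
S8 (6U) → rack 3 (remaining 0U)
S9 (7U) → rack 4 (remaining 13U)
S10 (8U) → rack 4 (remaining 5U)
S11 (6U) → rack 5 (remaining 14U)
S12 (7U) → rack 5 (remaining 7U)
S13 (8U) → rack 6 (remaining 12U)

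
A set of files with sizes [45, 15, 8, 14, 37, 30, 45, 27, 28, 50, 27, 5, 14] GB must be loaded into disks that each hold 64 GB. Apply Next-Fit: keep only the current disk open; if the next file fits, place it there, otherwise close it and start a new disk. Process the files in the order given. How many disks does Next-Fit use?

7

45 GB → disk 1 (remaining 19 GB)
15 GB → disk 1 (remaining 4 GB)
8 GB → disk 2 (remaining 56 GB)
14 GB → disk 2 (remaining 42 GB)
37 GB → disk 2 (remaining 5 GB)
30 GB → disk 3 (remaining 34 GB)
45 GB → disk 4 (remaining 19 GB)
27 GB → disk 5 (remaining 37 GB)
28 GB → disk 5 (remaining 9 GB)
50 GB → disk 6 (remaining 14 GB)
27 GB → disk 7 (remaining 37 GB)
5 GB → disk 7 (remaining 32 GB)
14 GB → disk 7 (remaining 18 GB)
Final disks: [45,15] [8,14,37] [30] [45] [27,28] [50] [27,5,14].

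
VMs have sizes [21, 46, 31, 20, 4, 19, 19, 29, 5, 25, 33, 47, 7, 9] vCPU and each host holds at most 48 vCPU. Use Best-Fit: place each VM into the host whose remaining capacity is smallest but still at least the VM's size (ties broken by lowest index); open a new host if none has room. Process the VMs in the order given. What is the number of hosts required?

8 hosts

Put 21 vCPU in host 1; 27 vCPU remain.
Put 46 vCPU in host 2; 2 vCPU remain.
Put 31 vCPU in host 3; 17 vCPU remain.
Put 20 vCPU in host 1; 7 vCPU remain.
Put 4 vCPU in host 1; 3 vCPU remain.
Put 19 vCPU in host 4; 29 vCPU remain.
Put 19 vCPU in host 4; 10 vCPU remain.
Put 29 vCPU in host 5; 19 vCPU remain.
Put 5 vCPU in host 4; 5 vCPU remain.
Put 25 vCPU in host 6; 23 vCPU remain.
Put 33 vCPU in host 7; 15 vCPU remain.
Put 47 vCPU in host 8; 1 vCPU remain.
Put 7 vCPU in host 7; 8 vCPU remain.
Put 9 vCPU in host 3; 8 vCPU remain.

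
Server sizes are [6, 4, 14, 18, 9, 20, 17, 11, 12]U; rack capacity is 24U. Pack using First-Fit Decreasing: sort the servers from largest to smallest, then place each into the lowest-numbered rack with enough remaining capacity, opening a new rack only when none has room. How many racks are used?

Sorted descending: 20, 18, 17, 14, 12, 11, 9, 6, 4.
Put 20U in rack 1; 4U remain.
Put 18U in rack 2; 6U remain.
Put 17U in rack 3; 7U remain.
Put 14U in rack 4; 10U remain.
Put 12U in rack 5; 12U remain.
Put 11U in rack 5; 1U remain.
Put 9U in rack 4; 1U remain.
Put 6U in rack 2; 0U remain.
Put 4U in rack 1; 0U remain.

5 racks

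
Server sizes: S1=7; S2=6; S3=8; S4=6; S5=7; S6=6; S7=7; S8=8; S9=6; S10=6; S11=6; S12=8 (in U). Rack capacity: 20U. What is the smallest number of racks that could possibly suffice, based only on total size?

Total size = 7 + 6 + 8 + 6 + 7 + 6 + 7 + 8 + 6 + 6 + 6 + 8 = 81U.
⌈81 / 20⌉ = 5.

5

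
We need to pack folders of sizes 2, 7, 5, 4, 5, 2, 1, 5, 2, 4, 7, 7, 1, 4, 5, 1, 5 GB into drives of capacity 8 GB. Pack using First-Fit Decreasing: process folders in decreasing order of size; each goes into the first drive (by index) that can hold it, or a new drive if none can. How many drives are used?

Sorted descending: 7, 7, 7, 5, 5, 5, 5, 5, 4, 4, 4, 2, 2, 2, 1, 1, 1.
drive 1: place 7 GB, 1 GB left
drive 2: place 7 GB, 1 GB left
drive 3: place 7 GB, 1 GB left
drive 4: place 5 GB, 3 GB left
drive 5: place 5 GB, 3 GB left
drive 6: place 5 GB, 3 GB left
drive 7: place 5 GB, 3 GB left
drive 8: place 5 GB, 3 GB left
drive 9: place 4 GB, 4 GB left
drive 9: place 4 GB, 0 GB left
drive 10: place 4 GB, 4 GB left
drive 4: place 2 GB, 1 GB left
drive 5: place 2 GB, 1 GB left
drive 6: place 2 GB, 1 GB left
drive 1: place 1 GB, 0 GB left
drive 2: place 1 GB, 0 GB left
drive 3: place 1 GB, 0 GB left
Final drives: [7,1] [7,1] [7,1] [5,2] [5,2] [5,2] [5] [5] [4,4] [4].

10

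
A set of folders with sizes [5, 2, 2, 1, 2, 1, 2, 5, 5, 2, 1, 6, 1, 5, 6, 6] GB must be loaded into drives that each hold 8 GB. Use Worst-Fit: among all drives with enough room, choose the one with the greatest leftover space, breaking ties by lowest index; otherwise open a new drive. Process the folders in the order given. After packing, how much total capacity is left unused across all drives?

12

Put 5 GB in drive 1; 3 GB remain.
Put 2 GB in drive 1; 1 GB remain.
Put 2 GB in drive 2; 6 GB remain.
Put 1 GB in drive 2; 5 GB remain.
Put 2 GB in drive 2; 3 GB remain.
Put 1 GB in drive 2; 2 GB remain.
Put 2 GB in drive 2; 0 GB remain.
Put 5 GB in drive 3; 3 GB remain.
Put 5 GB in drive 4; 3 GB remain.
Put 2 GB in drive 3; 1 GB remain.
Put 1 GB in drive 4; 2 GB remain.
Put 6 GB in drive 5; 2 GB remain.
Put 1 GB in drive 4; 1 GB remain.
Put 5 GB in drive 6; 3 GB remain.
Put 6 GB in drive 7; 2 GB remain.
Put 6 GB in drive 8; 2 GB remain.
8 drives × 8 GB = 64 GB; used 52 GB; unused 12 GB.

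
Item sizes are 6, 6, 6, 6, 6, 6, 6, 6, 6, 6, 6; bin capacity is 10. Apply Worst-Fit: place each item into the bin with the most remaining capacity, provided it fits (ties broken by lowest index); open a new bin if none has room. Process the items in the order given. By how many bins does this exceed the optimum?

0

Worst-Fit: [6] [6] [6] [6] [6] [6] [6] [6] [6] [6] [6] → 11 bins.
11 items exceed 5 (half the capacity), and no two of those can share a bin, so at least 11 bins are needed.
So 11 is already optimal.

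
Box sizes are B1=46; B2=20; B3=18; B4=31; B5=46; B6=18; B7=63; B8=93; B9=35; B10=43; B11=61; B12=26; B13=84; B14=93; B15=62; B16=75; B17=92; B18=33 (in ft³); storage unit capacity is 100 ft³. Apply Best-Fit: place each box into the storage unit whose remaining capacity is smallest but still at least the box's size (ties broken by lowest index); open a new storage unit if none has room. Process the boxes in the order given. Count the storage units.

11

Put B1 (46 ft³) in storage unit 1; 54 ft³ remain.
Put B2 (20 ft³) in storage unit 1; 34 ft³ remain.
Put B3 (18 ft³) in storage unit 1; 16 ft³ remain.
Put B4 (31 ft³) in storage unit 2; 69 ft³ remain.
Put B5 (46 ft³) in storage unit 2; 23 ft³ remain.
Put B6 (18 ft³) in storage unit 2; 5 ft³ remain.
Put B7 (63 ft³) in storage unit 3; 37 ft³ remain.
Put B8 (93 ft³) in storage unit 4; 7 ft³ remain.
Put B9 (35 ft³) in storage unit 3; 2 ft³ remain.
Put B10 (43 ft³) in storage unit 5; 57 ft³ remain.
Put B11 (61 ft³) in storage unit 6; 39 ft³ remain.
Put B12 (26 ft³) in storage unit 6; 13 ft³ remain.
Put B13 (84 ft³) in storage unit 7; 16 ft³ remain.
Put B14 (93 ft³) in storage unit 8; 7 ft³ remain.
Put B15 (62 ft³) in storage unit 9; 38 ft³ remain.
Put B16 (75 ft³) in storage unit 10; 25 ft³ remain.
Put B17 (92 ft³) in storage unit 11; 8 ft³ remain.
Put B18 (33 ft³) in storage unit 9; 5 ft³ remain.
Final storage units: [46,20,18] [31,46,18] [63,35] [93] [43] [61,26] [84] [93] [62,33] [75] [92].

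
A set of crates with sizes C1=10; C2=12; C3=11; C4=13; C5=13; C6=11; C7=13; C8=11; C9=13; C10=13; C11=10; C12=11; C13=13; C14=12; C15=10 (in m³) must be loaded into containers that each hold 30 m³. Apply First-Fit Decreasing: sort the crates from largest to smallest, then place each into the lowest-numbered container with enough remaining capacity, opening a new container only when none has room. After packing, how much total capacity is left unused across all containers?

Sorted descending: 13, 13, 13, 13, 13, 13, 12, 12, 11, 11, 11, 11, 10, 10, 10.
Put 13 m³ in container 1; 17 m³ remain.
Put 13 m³ in container 1; 4 m³ remain.
Put 13 m³ in container 2; 17 m³ remain.
Put 13 m³ in container 2; 4 m³ remain.
Put 13 m³ in container 3; 17 m³ remain.
Put 13 m³ in container 3; 4 m³ remain.
Put 12 m³ in container 4; 18 m³ remain.
Put 12 m³ in container 4; 6 m³ remain.
Put 11 m³ in container 5; 19 m³ remain.
Put 11 m³ in container 5; 8 m³ remain.
Put 11 m³ in container 6; 19 m³ remain.
Put 11 m³ in container 6; 8 m³ remain.
Put 10 m³ in container 7; 20 m³ remain.
Put 10 m³ in container 7; 10 m³ remain.
Put 10 m³ in container 7; 0 m³ remain.
7 containers × 30 m³ = 210 m³; used 176 m³; unused 34 m³.

34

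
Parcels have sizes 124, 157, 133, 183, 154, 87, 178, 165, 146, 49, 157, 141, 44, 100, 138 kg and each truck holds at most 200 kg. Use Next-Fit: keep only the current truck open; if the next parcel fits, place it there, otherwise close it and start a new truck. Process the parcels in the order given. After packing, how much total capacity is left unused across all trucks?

truck 1: place 124 kg, 76 kg left
truck 2: place 157 kg, 43 kg left
truck 3: place 133 kg, 67 kg left
truck 4: place 183 kg, 17 kg left
truck 5: place 154 kg, 46 kg left
truck 6: place 87 kg, 113 kg left
truck 7: place 178 kg, 22 kg left
truck 8: place 165 kg, 35 kg left
truck 9: place 146 kg, 54 kg left
truck 9: place 49 kg, 5 kg left
truck 10: place 157 kg, 43 kg left
truck 11: place 141 kg, 59 kg left
truck 11: place 44 kg, 15 kg left
truck 12: place 100 kg, 100 kg left
truck 13: place 138 kg, 62 kg left
13 trucks × 200 kg = 2600 kg; used 1956 kg; unused 644 kg.

644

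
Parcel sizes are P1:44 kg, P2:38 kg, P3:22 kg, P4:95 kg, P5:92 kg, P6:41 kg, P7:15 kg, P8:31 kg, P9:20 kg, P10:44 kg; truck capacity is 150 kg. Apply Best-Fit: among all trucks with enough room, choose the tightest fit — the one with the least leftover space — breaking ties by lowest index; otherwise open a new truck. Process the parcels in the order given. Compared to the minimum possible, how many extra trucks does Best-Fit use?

1

Best-Fit: [44,38,22,41] [95,15,31] [92,20] [44] → 4 trucks.
Total size 442 kg; any packing needs at least ⌈442/150⌉ = 3 trucks.
An optimal packing achieves that bound: [95,31,22] [92,41,15] [44,44,38,20] → 3 trucks.
Excess: 4 − 3 = 1.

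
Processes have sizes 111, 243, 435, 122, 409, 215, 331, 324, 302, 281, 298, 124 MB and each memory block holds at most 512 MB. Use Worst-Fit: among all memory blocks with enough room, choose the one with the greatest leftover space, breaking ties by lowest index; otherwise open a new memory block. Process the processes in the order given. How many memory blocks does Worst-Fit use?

8

memory block 1: place 111 MB, 401 MB left
memory block 1: place 243 MB, 158 MB left
memory block 2: place 435 MB, 77 MB left
memory block 1: place 122 MB, 36 MB left
memory block 3: place 409 MB, 103 MB left
memory block 4: place 215 MB, 297 MB left
memory block 5: place 331 MB, 181 MB left
memory block 6: place 324 MB, 188 MB left
memory block 7: place 302 MB, 210 MB left
memory block 4: place 281 MB, 16 MB left
memory block 8: place 298 MB, 214 MB left
memory block 8: place 124 MB, 90 MB left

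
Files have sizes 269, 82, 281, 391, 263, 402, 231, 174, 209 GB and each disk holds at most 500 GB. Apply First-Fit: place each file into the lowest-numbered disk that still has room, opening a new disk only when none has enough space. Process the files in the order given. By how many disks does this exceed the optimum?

First-Fit: [269,82] [281,174] [391] [263,231] [402] [209] → 6 disks.
Total size 2302 GB; any packing needs at least ⌈2302/500⌉ = 5 disks.
An optimal packing achieves that bound: [402,82] [391] [281,209] [269,231] [263,174] → 5 disks.
Excess: 6 − 5 = 1.

1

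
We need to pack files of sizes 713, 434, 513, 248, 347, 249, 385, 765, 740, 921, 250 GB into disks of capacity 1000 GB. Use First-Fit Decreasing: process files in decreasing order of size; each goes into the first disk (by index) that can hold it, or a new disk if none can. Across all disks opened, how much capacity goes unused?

435

Sorted descending: 921, 765, 740, 713, 513, 434, 385, 347, 250, 249, 248.
disk 1: place 921 GB, 79 GB left
disk 2: place 765 GB, 235 GB left
disk 3: place 740 GB, 260 GB left
disk 4: place 713 GB, 287 GB left
disk 5: place 513 GB, 487 GB left
disk 5: place 434 GB, 53 GB left
disk 6: place 385 GB, 615 GB left
disk 6: place 347 GB, 268 GB left
disk 3: place 250 GB, 10 GB left
disk 4: place 249 GB, 38 GB left
disk 6: place 248 GB, 20 GB left
6 disks × 1000 GB = 6000 GB; used 5565 GB; unused 435 GB.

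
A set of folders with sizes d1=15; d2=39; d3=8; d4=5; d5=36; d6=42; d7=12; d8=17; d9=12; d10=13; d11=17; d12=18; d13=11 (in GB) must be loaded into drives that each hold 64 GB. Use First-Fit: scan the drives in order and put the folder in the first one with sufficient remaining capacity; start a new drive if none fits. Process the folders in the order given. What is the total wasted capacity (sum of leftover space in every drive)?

11

Put d1 (15 GB) in drive 1; 49 GB remain.
Put d2 (39 GB) in drive 1; 10 GB remain.
Put d3 (8 GB) in drive 1; 2 GB remain.
Put d4 (5 GB) in drive 2; 59 GB remain.
Put d5 (36 GB) in drive 2; 23 GB remain.
Put d6 (42 GB) in drive 3; 22 GB remain.
Put d7 (12 GB) in drive 2; 11 GB remain.
Put d8 (17 GB) in drive 3; 5 GB remain.
Put d9 (12 GB) in drive 4; 52 GB remain.
Put d10 (13 GB) in drive 4; 39 GB remain.
Put d11 (17 GB) in drive 4; 22 GB remain.
Put d12 (18 GB) in drive 4; 4 GB remain.
Put d13 (11 GB) in drive 2; 0 GB remain.
4 drives × 64 GB = 256 GB; used 245 GB; unused 11 GB.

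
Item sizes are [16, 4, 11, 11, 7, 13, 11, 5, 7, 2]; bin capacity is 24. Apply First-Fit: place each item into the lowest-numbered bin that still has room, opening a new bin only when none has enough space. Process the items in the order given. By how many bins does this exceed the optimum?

First-Fit: [16,4,2] [11,11] [7,13] [11,5,7] → 4 bins.
Total size 87; any packing needs at least ⌈87/24⌉ = 4 bins.
So 4 is already optimal.

0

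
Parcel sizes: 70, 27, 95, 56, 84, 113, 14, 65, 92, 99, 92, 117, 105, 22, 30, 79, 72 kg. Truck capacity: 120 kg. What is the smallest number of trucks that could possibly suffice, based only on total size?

11 trucks

Total size = 70 + 27 + 95 + 56 + 84 + 113 + 14 + 65 + 92 + 99 + 92 + 117 + 105 + 22 + 30 + 79 + 72 = 1232 kg.
⌈1232 / 120⌉ = 11.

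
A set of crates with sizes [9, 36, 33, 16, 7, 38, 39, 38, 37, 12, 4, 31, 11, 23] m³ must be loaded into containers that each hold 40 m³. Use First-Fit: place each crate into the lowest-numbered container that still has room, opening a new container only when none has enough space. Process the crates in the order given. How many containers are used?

10 containers

9 m³ → container 1 (remaining 31 m³)
36 m³ → container 2 (remaining 4 m³)
33 m³ → container 3 (remaining 7 m³)
16 m³ → container 1 (remaining 15 m³)
7 m³ → container 1 (remaining 8 m³)
38 m³ → container 4 (remaining 2 m³)
39 m³ → container 5 (remaining 1 m³)
38 m³ → container 6 (remaining 2 m³)
37 m³ → container 7 (remaining 3 m³)
12 m³ → container 8 (remaining 28 m³)
4 m³ → container 1 (remaining 4 m³)
31 m³ → container 9 (remaining 9 m³)
11 m³ → container 8 (remaining 17 m³)
23 m³ → container 10 (remaining 17 m³)
Final containers: [9,16,7,4] [36] [33] [38] [39] [38] [37] [12,11] [31] [23].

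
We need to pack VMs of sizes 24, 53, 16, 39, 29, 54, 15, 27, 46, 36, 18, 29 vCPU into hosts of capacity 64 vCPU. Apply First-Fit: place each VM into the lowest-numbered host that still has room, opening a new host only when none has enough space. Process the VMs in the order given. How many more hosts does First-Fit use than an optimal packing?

1

First-Fit: [24,16,15] [53] [39,18] [29,27] [54] [46] [36] [29] → 8 hosts.
Total size 386 vCPU; any packing needs at least ⌈386/64⌉ = 7 hosts.
An optimal packing achieves that bound: [54] [53] [46,18] [39,24] [36,27] [29,29] [16,15] → 7 hosts.
Excess: 8 − 7 = 1.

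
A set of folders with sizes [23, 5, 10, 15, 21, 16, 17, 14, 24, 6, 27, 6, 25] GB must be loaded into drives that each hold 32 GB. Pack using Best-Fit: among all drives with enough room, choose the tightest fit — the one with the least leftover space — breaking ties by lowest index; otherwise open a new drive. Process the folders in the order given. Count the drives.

8

23 GB → drive 1 (remaining 9 GB)
5 GB → drive 1 (remaining 4 GB)
10 GB → drive 2 (remaining 22 GB)
15 GB → drive 2 (remaining 7 GB)
21 GB → drive 3 (remaining 11 GB)
16 GB → drive 4 (remaining 16 GB)
17 GB → drive 5 (remaining 15 GB)
14 GB → drive 5 (remaining 1 GB)
24 GB → drive 6 (remaining 8 GB)
6 GB → drive 2 (remaining 1 GB)
27 GB → drive 7 (remaining 5 GB)
6 GB → drive 6 (remaining 2 GB)
25 GB → drive 8 (remaining 7 GB)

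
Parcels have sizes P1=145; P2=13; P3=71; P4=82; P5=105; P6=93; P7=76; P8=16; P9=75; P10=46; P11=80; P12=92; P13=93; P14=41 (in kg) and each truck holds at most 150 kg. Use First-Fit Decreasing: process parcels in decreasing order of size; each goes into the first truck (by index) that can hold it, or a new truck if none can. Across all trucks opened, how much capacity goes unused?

322

Sorted descending: 145, 105, 93, 93, 92, 82, 80, 76, 75, 71, 46, 41, 16, 13.
Put 145 kg in truck 1; 5 kg remain.
Put 105 kg in truck 2; 45 kg remain.
Put 93 kg in truck 3; 57 kg remain.
Put 93 kg in truck 4; 57 kg remain.
Put 92 kg in truck 5; 58 kg remain.
Put 82 kg in truck 6; 68 kg remain.
Put 80 kg in truck 7; 70 kg remain.
Put 76 kg in truck 8; 74 kg remain.
Put 75 kg in truck 9; 75 kg remain.
Put 71 kg in truck 8; 3 kg remain.
Put 46 kg in truck 3; 11 kg remain.
Put 41 kg in truck 2; 4 kg remain.
Put 16 kg in truck 4; 41 kg remain.
Put 13 kg in truck 4; 28 kg remain.
9 trucks × 150 kg = 1350 kg; used 1028 kg; unused 322 kg.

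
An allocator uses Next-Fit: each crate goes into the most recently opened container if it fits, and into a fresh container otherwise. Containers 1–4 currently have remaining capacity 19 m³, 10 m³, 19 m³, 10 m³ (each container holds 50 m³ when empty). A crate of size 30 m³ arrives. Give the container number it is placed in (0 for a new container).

0

Next-Fit only looks at container 4, which has 10 m³ free.
30 m³ does not fit, so a new container is opened.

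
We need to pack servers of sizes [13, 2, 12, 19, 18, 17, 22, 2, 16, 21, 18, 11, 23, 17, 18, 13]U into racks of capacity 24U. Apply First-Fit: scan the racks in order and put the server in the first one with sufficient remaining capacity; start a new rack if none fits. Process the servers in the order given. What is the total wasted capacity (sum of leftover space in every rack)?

70

rack 1: place 13U, 11U left
rack 1: place 2U, 9U left
rack 2: place 12U, 12U left
rack 3: place 19U, 5U left
rack 4: place 18U, 6U left
rack 5: place 17U, 7U left
rack 6: place 22U, 2U left
rack 1: place 2U, 7U left
rack 7: place 16U, 8U left
rack 8: place 21U, 3U left
rack 9: place 18U, 6U left
rack 2: place 11U, 1U left
rack 10: place 23U, 1U left
rack 11: place 17U, 7U left
rack 12: place 18U, 6U left
rack 13: place 13U, 11U left
13 racks × 24U = 312U; used 242U; unused 70U.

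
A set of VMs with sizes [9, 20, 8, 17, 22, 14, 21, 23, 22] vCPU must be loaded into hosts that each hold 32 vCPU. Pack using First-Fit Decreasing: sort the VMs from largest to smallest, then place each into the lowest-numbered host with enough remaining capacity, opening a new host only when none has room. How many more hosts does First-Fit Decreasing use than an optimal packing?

0

First-Fit Decreasing: [23,9] [22,8] [22] [21] [20] [17,14] → 6 hosts.
6 VMs exceed 16 vCPU (half the capacity), and no two of those can share a host, so at least 6 hosts are needed.
So 6 is already optimal.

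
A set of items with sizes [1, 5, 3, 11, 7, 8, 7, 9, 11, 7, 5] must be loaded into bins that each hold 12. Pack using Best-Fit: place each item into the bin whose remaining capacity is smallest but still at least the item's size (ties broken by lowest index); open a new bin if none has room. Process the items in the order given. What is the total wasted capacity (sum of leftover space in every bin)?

22

Put 1 in bin 1; 11 remain.
Put 5 in bin 1; 6 remain.
Put 3 in bin 1; 3 remain.
Put 11 in bin 2; 1 remain.
Put 7 in bin 3; 5 remain.
Put 8 in bin 4; 4 remain.
Put 7 in bin 5; 5 remain.
Put 9 in bin 6; 3 remain.
Put 11 in bin 7; 1 remain.
Put 7 in bin 8; 5 remain.
Put 5 in bin 3; 0 remain.
8 bins × 12 = 96; used 74; unused 22.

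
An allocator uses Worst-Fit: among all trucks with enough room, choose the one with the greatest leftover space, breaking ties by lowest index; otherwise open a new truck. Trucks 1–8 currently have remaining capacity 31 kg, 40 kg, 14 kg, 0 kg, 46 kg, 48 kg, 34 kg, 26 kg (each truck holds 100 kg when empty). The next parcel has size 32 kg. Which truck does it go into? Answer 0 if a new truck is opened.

6

Trucks with room: truck 2 (40 kg), truck 5 (46 kg), truck 6 (48 kg), truck 7 (34 kg).
Most room is truck 6 with 48 kg free.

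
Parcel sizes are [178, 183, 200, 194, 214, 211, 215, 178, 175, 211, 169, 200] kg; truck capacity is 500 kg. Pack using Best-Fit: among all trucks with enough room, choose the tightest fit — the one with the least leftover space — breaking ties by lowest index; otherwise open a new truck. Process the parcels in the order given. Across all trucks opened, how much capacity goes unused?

672

Put 178 kg in truck 1; 322 kg remain.
Put 183 kg in truck 1; 139 kg remain.
Put 200 kg in truck 2; 300 kg remain.
Put 194 kg in truck 2; 106 kg remain.
Put 214 kg in truck 3; 286 kg remain.
Put 211 kg in truck 3; 75 kg remain.
Put 215 kg in truck 4; 285 kg remain.
Put 178 kg in truck 4; 107 kg remain.
Put 175 kg in truck 5; 325 kg remain.
Put 211 kg in truck 5; 114 kg remain.
Put 169 kg in truck 6; 331 kg remain.
Put 200 kg in truck 6; 131 kg remain.
6 trucks × 500 kg = 3000 kg; used 2328 kg; unused 672 kg.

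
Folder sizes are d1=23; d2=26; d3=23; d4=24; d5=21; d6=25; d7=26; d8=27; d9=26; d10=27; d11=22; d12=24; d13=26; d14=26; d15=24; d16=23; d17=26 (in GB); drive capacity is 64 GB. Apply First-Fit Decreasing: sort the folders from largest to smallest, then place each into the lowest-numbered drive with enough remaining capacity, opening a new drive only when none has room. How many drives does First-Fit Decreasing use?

Sorted descending: 27, 27, 26, 26, 26, 26, 26, 26, 25, 24, 24, 24, 23, 23, 23, 22, 21.
27 GB → drive 1 (remaining 37 GB)
27 GB → drive 1 (remaining 10 GB)
26 GB → drive 2 (remaining 38 GB)
26 GB → drive 2 (remaining 12 GB)
26 GB → drive 3 (remaining 38 GB)
26 GB → drive 3 (remaining 12 GB)
26 GB → drive 4 (remaining 38 GB)
26 GB → drive 4 (remaining 12 GB)
25 GB → drive 5 (remaining 39 GB)
24 GB → drive 5 (remaining 15 GB)
24 GB → drive 6 (remaining 40 GB)
24 GB → drive 6 (remaining 16 GB)
23 GB → drive 7 (remaining 41 GB)
23 GB → drive 7 (remaining 18 GB)
23 GB → drive 8 (remaining 41 GB)
22 GB → drive 8 (remaining 19 GB)
21 GB → drive 9 (remaining 43 GB)
Final drives: [27,27] [26,26] [26,26] [26,26] [25,24] [24,24] [23,23] [23,22] [21].

9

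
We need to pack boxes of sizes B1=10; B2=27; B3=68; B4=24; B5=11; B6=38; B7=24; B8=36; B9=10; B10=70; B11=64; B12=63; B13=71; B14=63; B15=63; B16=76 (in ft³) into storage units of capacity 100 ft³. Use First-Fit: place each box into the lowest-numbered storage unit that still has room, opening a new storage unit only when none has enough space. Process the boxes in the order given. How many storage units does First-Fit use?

10 storage units

B1 (10 ft³) → storage unit 1 (remaining 90 ft³)
B2 (27 ft³) → storage unit 1 (remaining 63 ft³)
B3 (68 ft³) → storage unit 2 (remaining 32 ft³)
B4 (24 ft³) → storage unit 1 (remaining 39 ft³)
B5 (11 ft³) → storage unit 1 (remaining 28 ft³)
B6 (38 ft³) → storage unit 3 (remaining 62 ft³)
B7 (24 ft³) → storage unit 1 (remaining 4 ft³)
B8 (36 ft³) → storage unit 3 (remaining 26 ft³)
B9 (10 ft³) → storage unit 2 (remaining 22 ft³)
B10 (70 ft³) → storage unit 4 (remaining 30 ft³)
B11 (64 ft³) → storage unit 5 (remaining 36 ft³)
B12 (63 ft³) → storage unit 6 (remaining 37 ft³)
B13 (71 ft³) → storage unit 7 (remaining 29 ft³)
B14 (63 ft³) → storage unit 8 (remaining 37 ft³)
B15 (63 ft³) → storage unit 9 (remaining 37 ft³)
B16 (76 ft³) → storage unit 10 (remaining 24 ft³)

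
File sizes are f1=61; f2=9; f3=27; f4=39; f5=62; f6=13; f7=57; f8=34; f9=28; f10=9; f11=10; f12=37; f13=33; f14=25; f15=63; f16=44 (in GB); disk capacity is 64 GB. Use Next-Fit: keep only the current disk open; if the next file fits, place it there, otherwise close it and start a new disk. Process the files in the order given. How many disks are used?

11 disks

disk 1: place f1 (61 GB), 3 GB left
disk 2: place f2 (9 GB), 55 GB left
disk 2: place f3 (27 GB), 28 GB left
disk 3: place f4 (39 GB), 25 GB left
disk 4: place f5 (62 GB), 2 GB left
disk 5: place f6 (13 GB), 51 GB left
disk 6: place f7 (57 GB), 7 GB left
disk 7: place f8 (34 GB), 30 GB left
disk 7: place f9 (28 GB), 2 GB left
disk 8: place f10 (9 GB), 55 GB left
disk 8: place f11 (10 GB), 45 GB left
disk 8: place f12 (37 GB), 8 GB left
disk 9: place f13 (33 GB), 31 GB left
disk 9: place f14 (25 GB), 6 GB left
disk 10: place f15 (63 GB), 1 GB left
disk 11: place f16 (44 GB), 20 GB left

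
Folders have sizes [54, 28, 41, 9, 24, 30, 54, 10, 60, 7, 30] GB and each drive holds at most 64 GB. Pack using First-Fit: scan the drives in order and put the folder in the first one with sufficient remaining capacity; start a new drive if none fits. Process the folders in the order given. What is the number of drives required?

drive 1: place 54 GB, 10 GB left
drive 2: place 28 GB, 36 GB left
drive 3: place 41 GB, 23 GB left
drive 1: place 9 GB, 1 GB left
drive 2: place 24 GB, 12 GB left
drive 4: place 30 GB, 34 GB left
drive 5: place 54 GB, 10 GB left
drive 2: place 10 GB, 2 GB left
drive 6: place 60 GB, 4 GB left
drive 3: place 7 GB, 16 GB left
drive 4: place 30 GB, 4 GB left

6 drives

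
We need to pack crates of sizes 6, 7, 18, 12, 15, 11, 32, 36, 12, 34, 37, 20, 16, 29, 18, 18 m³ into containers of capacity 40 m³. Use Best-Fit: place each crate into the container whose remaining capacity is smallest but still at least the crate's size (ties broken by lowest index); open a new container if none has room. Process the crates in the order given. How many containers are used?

container 1: place 6 m³, 34 m³ left
container 1: place 7 m³, 27 m³ left
container 1: place 18 m³, 9 m³ left
container 2: place 12 m³, 28 m³ left
container 2: place 15 m³, 13 m³ left
container 2: place 11 m³, 2 m³ left
container 3: place 32 m³, 8 m³ left
container 4: place 36 m³, 4 m³ left
container 5: place 12 m³, 28 m³ left
container 6: place 34 m³, 6 m³ left
container 7: place 37 m³, 3 m³ left
container 5: place 20 m³, 8 m³ left
container 8: place 16 m³, 24 m³ left
container 9: place 29 m³, 11 m³ left
container 8: place 18 m³, 6 m³ left
container 10: place 18 m³, 22 m³ left
Final containers: [6,7,18] [12,15,11] [32] [36] [12,20] [34] [37] [16,18] [29] [18].

10 containers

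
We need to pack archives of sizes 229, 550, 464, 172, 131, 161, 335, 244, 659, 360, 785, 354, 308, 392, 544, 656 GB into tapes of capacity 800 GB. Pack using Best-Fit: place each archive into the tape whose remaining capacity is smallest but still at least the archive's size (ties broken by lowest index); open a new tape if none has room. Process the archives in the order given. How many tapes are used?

9

229 GB → tape 1 (remaining 571 GB)
550 GB → tape 1 (remaining 21 GB)
464 GB → tape 2 (remaining 336 GB)
172 GB → tape 2 (remaining 164 GB)
131 GB → tape 2 (remaining 33 GB)
161 GB → tape 3 (remaining 639 GB)
335 GB → tape 3 (remaining 304 GB)
244 GB → tape 3 (remaining 60 GB)
659 GB → tape 4 (remaining 141 GB)
360 GB → tape 5 (remaining 440 GB)
785 GB → tape 6 (remaining 15 GB)
354 GB → tape 5 (remaining 86 GB)
308 GB → tape 7 (remaining 492 GB)
392 GB → tape 7 (remaining 100 GB)
544 GB → tape 8 (remaining 256 GB)
656 GB → tape 9 (remaining 144 GB)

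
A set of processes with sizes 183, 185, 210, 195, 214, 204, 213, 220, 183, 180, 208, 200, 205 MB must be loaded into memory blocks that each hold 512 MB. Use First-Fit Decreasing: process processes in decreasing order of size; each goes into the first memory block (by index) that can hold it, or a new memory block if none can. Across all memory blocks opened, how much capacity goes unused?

Sorted descending: 220, 214, 213, 210, 208, 205, 204, 200, 195, 185, 183, 183, 180.
Put 220 MB in memory block 1; 292 MB remain.
Put 214 MB in memory block 1; 78 MB remain.
Put 213 MB in memory block 2; 299 MB remain.
Put 210 MB in memory block 2; 89 MB remain.
Put 208 MB in memory block 3; 304 MB remain.
Put 205 MB in memory block 3; 99 MB remain.
Put 204 MB in memory block 4; 308 MB remain.
Put 200 MB in memory block 4; 108 MB remain.
Put 195 MB in memory block 5; 317 MB remain.
Put 185 MB in memory block 5; 132 MB remain.
Put 183 MB in memory block 6; 329 MB remain.
Put 183 MB in memory block 6; 146 MB remain.
Put 180 MB in memory block 7; 332 MB remain.
7 memory blocks × 512 MB = 3584 MB; used 2600 MB; unused 984 MB.

984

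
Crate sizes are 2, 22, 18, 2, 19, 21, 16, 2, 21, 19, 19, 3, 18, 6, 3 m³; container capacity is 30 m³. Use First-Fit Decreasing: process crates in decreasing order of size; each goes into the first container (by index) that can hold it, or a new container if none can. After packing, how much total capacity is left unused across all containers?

79

Sorted descending: 22, 21, 21, 19, 19, 19, 18, 18, 16, 6, 3, 3, 2, 2, 2.
container 1: place 22 m³, 8 m³ left
container 2: place 21 m³, 9 m³ left
container 3: place 21 m³, 9 m³ left
container 4: place 19 m³, 11 m³ left
container 5: place 19 m³, 11 m³ left
container 6: place 19 m³, 11 m³ left
container 7: place 18 m³, 12 m³ left
container 8: place 18 m³, 12 m³ left
container 9: place 16 m³, 14 m³ left
container 1: place 6 m³, 2 m³ left
container 2: place 3 m³, 6 m³ left
container 2: place 3 m³, 3 m³ left
container 1: place 2 m³, 0 m³ left
container 2: place 2 m³, 1 m³ left
container 3: place 2 m³, 7 m³ left
9 containers × 30 m³ = 270 m³; used 191 m³; unused 79 m³.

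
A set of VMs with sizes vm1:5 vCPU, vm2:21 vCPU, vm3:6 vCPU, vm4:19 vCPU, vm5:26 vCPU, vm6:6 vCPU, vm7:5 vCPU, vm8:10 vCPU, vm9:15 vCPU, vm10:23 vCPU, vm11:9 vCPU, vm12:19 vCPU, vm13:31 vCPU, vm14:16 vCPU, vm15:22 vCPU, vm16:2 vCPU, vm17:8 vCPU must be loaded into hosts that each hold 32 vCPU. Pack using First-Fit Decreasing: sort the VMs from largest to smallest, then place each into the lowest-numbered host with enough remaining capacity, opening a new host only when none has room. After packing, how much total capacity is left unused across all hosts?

13

Sorted descending: 31, 26, 23, 22, 21, 19, 19, 16, 15, 10, 9, 8, 6, 6, 5, 5, 2.
Put 31 vCPU in host 1; 1 vCPU remain.
Put 26 vCPU in host 2; 6 vCPU remain.
Put 23 vCPU in host 3; 9 vCPU remain.
Put 22 vCPU in host 4; 10 vCPU remain.
Put 21 vCPU in host 5; 11 vCPU remain.
Put 19 vCPU in host 6; 13 vCPU remain.
Put 19 vCPU in host 7; 13 vCPU remain.
Put 16 vCPU in host 8; 16 vCPU remain.
Put 15 vCPU in host 8; 1 vCPU remain.
Put 10 vCPU in host 4; 0 vCPU remain.
Put 9 vCPU in host 3; 0 vCPU remain.
Put 8 vCPU in host 5; 3 vCPU remain.
Put 6 vCPU in host 2; 0 vCPU remain.
Put 6 vCPU in host 6; 7 vCPU remain.
Put 5 vCPU in host 6; 2 vCPU remain.
Put 5 vCPU in host 7; 8 vCPU remain.
Put 2 vCPU in host 5; 1 vCPU remain.
8 hosts × 32 vCPU = 256 vCPU; used 243 vCPU; unused 13 vCPU.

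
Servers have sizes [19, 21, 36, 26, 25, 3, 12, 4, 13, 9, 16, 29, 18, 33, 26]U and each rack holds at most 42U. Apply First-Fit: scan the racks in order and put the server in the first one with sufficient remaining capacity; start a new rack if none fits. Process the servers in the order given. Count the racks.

Put 19U in rack 1; 23U remain.
Put 21U in rack 1; 2U remain.
Put 36U in rack 2; 6U remain.
Put 26U in rack 3; 16U remain.
Put 25U in rack 4; 17U remain.
Put 3U in rack 2; 3U remain.
Put 12U in rack 3; 4U remain.
Put 4U in rack 3; 0U remain.
Put 13U in rack 4; 4U remain.
Put 9U in rack 5; 33U remain.
Put 16U in rack 5; 17U remain.
Put 29U in rack 6; 13U remain.
Put 18U in rack 7; 24U remain.
Put 33U in rack 8; 9U remain.
Put 26U in rack 9; 16U remain.
Final racks: [19,21] [36,3] [26,12,4] [25,13] [9,16] [29] [18] [33] [26].

9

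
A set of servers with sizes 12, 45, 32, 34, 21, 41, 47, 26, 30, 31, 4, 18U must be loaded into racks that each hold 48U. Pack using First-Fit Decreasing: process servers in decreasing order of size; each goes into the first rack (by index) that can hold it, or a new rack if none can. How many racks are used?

Sorted descending: 47, 45, 41, 34, 32, 31, 30, 26, 21, 18, 12, 4.
rack 1: place 47U, 1U left
rack 2: place 45U, 3U left
rack 3: place 41U, 7U left
rack 4: place 34U, 14U left
rack 5: place 32U, 16U left
rack 6: place 31U, 17U left
rack 7: place 30U, 18U left
rack 8: place 26U, 22U left
rack 8: place 21U, 1U left
rack 7: place 18U, 0U left
rack 4: place 12U, 2U left
rack 3: place 4U, 3U left
Final racks: [47] [45] [41,4] [34,12] [32] [31] [30,18] [26,21].

8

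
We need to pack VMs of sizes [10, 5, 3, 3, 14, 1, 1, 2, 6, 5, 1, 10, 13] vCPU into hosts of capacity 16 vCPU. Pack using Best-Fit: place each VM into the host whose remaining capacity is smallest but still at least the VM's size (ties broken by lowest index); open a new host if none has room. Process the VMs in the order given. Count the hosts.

5

Put 10 vCPU in host 1; 6 vCPU remain.
Put 5 vCPU in host 1; 1 vCPU remain.
Put 3 vCPU in host 2; 13 vCPU remain.
Put 3 vCPU in host 2; 10 vCPU remain.
Put 14 vCPU in host 3; 2 vCPU remain.
Put 1 vCPU in host 1; 0 vCPU remain.
Put 1 vCPU in host 3; 1 vCPU remain.
Put 2 vCPU in host 2; 8 vCPU remain.
Put 6 vCPU in host 2; 2 vCPU remain.
Put 5 vCPU in host 4; 11 vCPU remain.
Put 1 vCPU in host 3; 0 vCPU remain.
Put 10 vCPU in host 4; 1 vCPU remain.
Put 13 vCPU in host 5; 3 vCPU remain.
Final hosts: [10,5,1] [3,3,2,6] [14,1,1] [5,10] [13].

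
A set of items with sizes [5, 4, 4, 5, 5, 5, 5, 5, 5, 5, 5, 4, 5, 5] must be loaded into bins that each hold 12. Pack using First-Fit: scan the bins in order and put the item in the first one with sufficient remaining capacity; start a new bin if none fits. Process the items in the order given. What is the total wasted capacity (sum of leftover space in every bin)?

17

5 → bin 1 (remaining 7)
4 → bin 1 (remaining 3)
4 → bin 2 (remaining 8)
5 → bin 2 (remaining 3)
5 → bin 3 (remaining 7)
5 → bin 3 (remaining 2)
5 → bin 4 (remaining 7)
5 → bin 4 (remaining 2)
5 → bin 5 (remaining 7)
5 → bin 5 (remaining 2)
5 → bin 6 (remaining 7)
4 → bin 6 (remaining 3)
5 → bin 7 (remaining 7)
5 → bin 7 (remaining 2)
7 bins × 12 = 84; used 67; unused 17.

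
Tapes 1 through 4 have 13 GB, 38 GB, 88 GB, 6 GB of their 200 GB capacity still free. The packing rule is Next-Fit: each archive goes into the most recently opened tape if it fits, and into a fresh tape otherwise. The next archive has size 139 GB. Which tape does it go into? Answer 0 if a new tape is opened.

Next-Fit only looks at tape 4, which has 6 GB free.
139 GB does not fit, so a new tape is opened.

0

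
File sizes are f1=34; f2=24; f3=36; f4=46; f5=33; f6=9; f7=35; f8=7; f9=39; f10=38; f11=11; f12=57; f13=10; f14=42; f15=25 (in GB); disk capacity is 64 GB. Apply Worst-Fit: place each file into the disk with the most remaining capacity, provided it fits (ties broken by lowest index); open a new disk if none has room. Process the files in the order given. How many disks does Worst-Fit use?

Put f1 (34 GB) in disk 1; 30 GB remain.
Put f2 (24 GB) in disk 1; 6 GB remain.
Put f3 (36 GB) in disk 2; 28 GB remain.
Put f4 (46 GB) in disk 3; 18 GB remain.
Put f5 (33 GB) in disk 4; 31 GB remain.
Put f6 (9 GB) in disk 4; 22 GB remain.
Put f7 (35 GB) in disk 5; 29 GB remain.
Put f8 (7 GB) in disk 5; 22 GB remain.
Put f9 (39 GB) in disk 6; 25 GB remain.
Put f10 (38 GB) in disk 7; 26 GB remain.
Put f11 (11 GB) in disk 2; 17 GB remain.
Put f12 (57 GB) in disk 8; 7 GB remain.
Put f13 (10 GB) in disk 7; 16 GB remain.
Put f14 (42 GB) in disk 9; 22 GB remain.
Put f15 (25 GB) in disk 6; 0 GB remain.

9 disks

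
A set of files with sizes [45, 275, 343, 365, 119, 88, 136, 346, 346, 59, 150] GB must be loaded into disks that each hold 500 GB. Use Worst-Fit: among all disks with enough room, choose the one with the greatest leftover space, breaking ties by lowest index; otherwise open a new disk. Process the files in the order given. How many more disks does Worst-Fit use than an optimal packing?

1

Worst-Fit: [45,275,119] [343,88] [365] [136,346] [346,59] [150] → 6 disks.
Total size 2272 GB; any packing needs at least ⌈2272/500⌉ = 5 disks.
An optimal packing achieves that bound: [365,119] [346,150] [346,136] [343,88,59] [275,45] → 5 disks.
Excess: 6 − 5 = 1.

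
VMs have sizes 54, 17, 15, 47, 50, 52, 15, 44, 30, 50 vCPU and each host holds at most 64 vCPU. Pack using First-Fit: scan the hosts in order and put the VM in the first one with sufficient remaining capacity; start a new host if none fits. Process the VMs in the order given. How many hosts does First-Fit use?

54 vCPU → host 1 (remaining 10 vCPU)
17 vCPU → host 2 (remaining 47 vCPU)
15 vCPU → host 2 (remaining 32 vCPU)
47 vCPU → host 3 (remaining 17 vCPU)
50 vCPU → host 4 (remaining 14 vCPU)
52 vCPU → host 5 (remaining 12 vCPU)
15 vCPU → host 2 (remaining 17 vCPU)
44 vCPU → host 6 (remaining 20 vCPU)
30 vCPU → host 7 (remaining 34 vCPU)
50 vCPU → host 8 (remaining 14 vCPU)

8 hosts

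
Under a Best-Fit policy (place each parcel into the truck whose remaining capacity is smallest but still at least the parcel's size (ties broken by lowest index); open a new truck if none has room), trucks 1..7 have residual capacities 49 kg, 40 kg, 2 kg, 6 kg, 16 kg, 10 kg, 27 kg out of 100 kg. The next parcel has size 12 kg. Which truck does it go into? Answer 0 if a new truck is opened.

5

Trucks with room: truck 1 (49 kg), truck 2 (40 kg), truck 5 (16 kg), truck 7 (27 kg).
Tightest fit is truck 5 with 16 kg free.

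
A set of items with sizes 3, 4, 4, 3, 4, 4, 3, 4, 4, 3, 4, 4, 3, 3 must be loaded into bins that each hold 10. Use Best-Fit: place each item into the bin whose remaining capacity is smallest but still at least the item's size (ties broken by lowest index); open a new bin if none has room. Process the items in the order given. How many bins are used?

6 bins

bin 1: place 3, 7 left
bin 1: place 4, 3 left
bin 2: place 4, 6 left
bin 1: place 3, 0 left
bin 2: place 4, 2 left
bin 3: place 4, 6 left
bin 3: place 3, 3 left
bin 4: place 4, 6 left
bin 4: place 4, 2 left
bin 3: place 3, 0 left
bin 5: place 4, 6 left
bin 5: place 4, 2 left
bin 6: place 3, 7 left
bin 6: place 3, 4 left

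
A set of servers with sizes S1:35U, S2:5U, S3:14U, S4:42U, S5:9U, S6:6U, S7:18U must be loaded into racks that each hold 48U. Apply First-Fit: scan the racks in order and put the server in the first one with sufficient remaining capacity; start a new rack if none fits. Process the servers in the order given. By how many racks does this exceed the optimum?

First-Fit: [35,5,6] [14,9,18] [42] → 3 racks.
Total size 129U; any packing needs at least ⌈129/48⌉ = 3 racks.
So 3 is already optimal.

0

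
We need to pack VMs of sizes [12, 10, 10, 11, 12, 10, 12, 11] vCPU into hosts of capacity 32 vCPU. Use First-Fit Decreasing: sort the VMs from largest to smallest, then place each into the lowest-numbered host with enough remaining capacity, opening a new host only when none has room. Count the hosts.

Sorted descending: 12, 12, 12, 11, 11, 10, 10, 10.
12 vCPU → host 1 (remaining 20 vCPU)
12 vCPU → host 1 (remaining 8 vCPU)
12 vCPU → host 2 (remaining 20 vCPU)
11 vCPU → host 2 (remaining 9 vCPU)
11 vCPU → host 3 (remaining 21 vCPU)
10 vCPU → host 3 (remaining 11 vCPU)
10 vCPU → host 3 (remaining 1 vCPU)
10 vCPU → host 4 (remaining 22 vCPU)
Final hosts: [12,12] [12,11] [11,10,10] [10].

4 hosts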